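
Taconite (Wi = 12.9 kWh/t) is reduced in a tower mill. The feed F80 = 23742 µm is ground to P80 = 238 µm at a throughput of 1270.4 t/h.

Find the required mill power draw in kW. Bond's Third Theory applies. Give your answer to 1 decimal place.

W = 10·Wi·(P80^(-½) − F80^(-½))
W = 10·12.9·(1/√238 − 1/√23742) = 10·12.9·(0.058330) = 7.5246 kWh/t
Power = W × throughput = 7.5246 kWh/t × 1270.4 t/h = 9559.3 kW

P = 9559.3 kW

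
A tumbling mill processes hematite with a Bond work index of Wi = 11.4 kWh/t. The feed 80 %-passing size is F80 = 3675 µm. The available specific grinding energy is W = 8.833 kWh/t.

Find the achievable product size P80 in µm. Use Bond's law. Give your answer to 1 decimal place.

W = 10 Wi (1/√P80 − 1/√F80)  [Bond]
1/√P80 = 1/√F80 + W/(10·Wi)
  = 8.8330/(10·11.4) + 1/√3675 = 0.077482 + 0.016496 = 0.093978
P80 = (1/0.093978)² = 10.6408² = 113.23 µm

P80 = 113.2 µm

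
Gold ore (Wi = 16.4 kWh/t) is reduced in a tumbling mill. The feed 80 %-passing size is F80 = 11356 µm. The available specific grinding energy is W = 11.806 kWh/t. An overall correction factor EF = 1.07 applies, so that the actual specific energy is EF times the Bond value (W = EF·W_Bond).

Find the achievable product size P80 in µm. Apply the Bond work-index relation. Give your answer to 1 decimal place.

P80 = 170.2 µm

Bond:  W = 10 Wi (1/√P − 1/√F)
W_Bond = W / EF = 11.806 / 1.07 = 11.0336 kWh/t
P80^(−½) = W_Bond/(10 Wi) + F80^(−½)
  = 11.0336/(10·16.4) + 1/√11356 = 0.067278 + 0.009384 = 0.076662
P80 = (1/0.076662)² = 13.0442² = 170.15 µm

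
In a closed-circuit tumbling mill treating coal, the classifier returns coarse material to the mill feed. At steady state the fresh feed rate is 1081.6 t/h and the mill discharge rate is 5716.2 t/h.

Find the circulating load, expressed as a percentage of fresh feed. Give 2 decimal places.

Discharge = new feed + return, hence
R = M − F = 5716.2 − 1081.6 = 4634.6 t/h
CL = 100·R/F = 100·4634.6/1081.6 = 428.49 %

CL = 428.49 %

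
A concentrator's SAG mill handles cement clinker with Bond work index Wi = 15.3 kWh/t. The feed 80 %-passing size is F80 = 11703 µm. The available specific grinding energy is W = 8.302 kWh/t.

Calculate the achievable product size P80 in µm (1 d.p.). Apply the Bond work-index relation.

W = 10·Wi·(P80^(-½) − F80^(-½))
P80^-0.5 = F80^-0.5 + W/(10 Wi)
  = 8.3020/(10·15.3) + 1/√11703 = 0.054261 + 0.009244 = 0.063505
P80 = (1/0.063505)² = 15.7467² = 247.96 µm

P80 = 248.0 µm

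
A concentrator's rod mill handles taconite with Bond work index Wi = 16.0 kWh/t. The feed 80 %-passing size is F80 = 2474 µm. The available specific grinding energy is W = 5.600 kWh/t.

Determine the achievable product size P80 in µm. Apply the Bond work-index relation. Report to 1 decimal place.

W = 10·Wi·(P80^(-½) − F80^(-½))
⇒ 1/√P80 = W/(10·Wi) + 1/√F80
  = 5.6000/(10·16.0) + 1/√2474 = 0.035000 + 0.020105 = 0.055105
P80 = (1/0.055105)² = 18.1472² = 329.32 µm

P80 = 329.3 µm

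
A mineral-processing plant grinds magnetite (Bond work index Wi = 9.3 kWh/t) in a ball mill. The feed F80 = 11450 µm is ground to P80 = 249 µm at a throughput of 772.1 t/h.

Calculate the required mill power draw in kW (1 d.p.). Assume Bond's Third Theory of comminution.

P = 3879.4 kW

Bond: W = 10·Wi·(1/√P80 − 1/√F80)
W = 10·9.3·(1/√249 − 1/√11450) = 10·9.3·(0.054027) = 5.0245 kWh/t
Mill draw = 5.0245 × 772.1 = 3879.4 kW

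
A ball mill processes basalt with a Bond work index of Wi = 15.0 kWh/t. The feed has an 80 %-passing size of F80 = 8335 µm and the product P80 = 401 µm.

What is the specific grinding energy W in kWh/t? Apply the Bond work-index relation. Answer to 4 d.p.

Bond: W = 10·Wi·(1/√P80 − 1/√F80)
1/√401 = 0.049938;  1/√8335 = 0.010953
W = 10·15.0·(0.049938 − 0.010953) = 5.8476 kWh/t

W = 5.8476 kWh/t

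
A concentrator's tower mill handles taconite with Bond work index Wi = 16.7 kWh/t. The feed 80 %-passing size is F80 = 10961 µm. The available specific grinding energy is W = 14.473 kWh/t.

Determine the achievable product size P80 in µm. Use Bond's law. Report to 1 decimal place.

W = 10 Wi (P80^-0.5 − F80^-0.5)
P80^(−½) = W/(10 Wi) + F80^(−½)
  = 14.4730/(10·16.7) + 1/√10961 = 0.086665 + 0.009552 = 0.096216
P80 = (1/0.096216)² = 10.3933² = 108.02 µm

P80 = 108.0 µm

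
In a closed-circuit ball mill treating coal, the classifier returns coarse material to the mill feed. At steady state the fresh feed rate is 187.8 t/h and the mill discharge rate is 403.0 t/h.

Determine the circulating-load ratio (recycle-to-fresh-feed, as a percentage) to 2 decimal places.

CL = 114.59 %

Steady state: M = F + R.
R = M − F = 403.0 − 187.8 = 215.2 t/h
CL = 100·R/F = 100·215.2/187.8 = 114.59 %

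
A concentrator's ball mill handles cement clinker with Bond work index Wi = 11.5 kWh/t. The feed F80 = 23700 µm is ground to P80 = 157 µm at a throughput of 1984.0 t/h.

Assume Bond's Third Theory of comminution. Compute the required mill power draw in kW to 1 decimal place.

P = 16727.1 kW

W = 10 Wi (P80^-0.5 − F80^-0.5)
W = 10·11.5·(1/√157 − 1/√23700) = 10·11.5·(0.073313) = 8.4310 kWh/t
Power = W × throughput = 8.4310 kWh/t × 1984.0 t/h = 16727.1 kW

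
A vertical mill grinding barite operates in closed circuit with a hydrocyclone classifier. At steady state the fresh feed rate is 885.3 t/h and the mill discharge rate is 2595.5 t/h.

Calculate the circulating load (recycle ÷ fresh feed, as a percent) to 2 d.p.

CL = 193.18 %

M = F + R at steady state, so:
R = M − F = 2595.5 − 885.3 = 1710.2 t/h
CL = 100·R/F = 100·1710.2/885.3 = 193.18 %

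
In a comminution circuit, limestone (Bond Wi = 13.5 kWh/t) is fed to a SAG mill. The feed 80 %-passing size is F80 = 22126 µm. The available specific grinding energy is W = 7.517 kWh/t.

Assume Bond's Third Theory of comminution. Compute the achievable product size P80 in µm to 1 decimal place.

P80 = 256.8 µm

Bond:  W = 10 Wi (1/√P − 1/√F)
P80^(−½) = W/(10 Wi) + F80^(−½)
  = 7.5170/(10·13.5) + 1/√22126 = 0.055681 + 0.006723 = 0.062404
P80 = (1/0.062404)² = 16.0245² = 256.79 µm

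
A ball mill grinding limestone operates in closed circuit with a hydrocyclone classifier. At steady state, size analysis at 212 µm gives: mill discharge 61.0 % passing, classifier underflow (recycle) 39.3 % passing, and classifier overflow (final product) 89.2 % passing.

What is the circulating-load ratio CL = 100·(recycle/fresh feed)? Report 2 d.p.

CL = 129.95 %

Let r = R/F. Size balance at 212 µm:
r = (o − d)/(d − u)
r = (89.2 − 61.0)/(61.0 − 39.3) = 28.2/21.7 = 1.2995
CL = 100·r = 129.95 %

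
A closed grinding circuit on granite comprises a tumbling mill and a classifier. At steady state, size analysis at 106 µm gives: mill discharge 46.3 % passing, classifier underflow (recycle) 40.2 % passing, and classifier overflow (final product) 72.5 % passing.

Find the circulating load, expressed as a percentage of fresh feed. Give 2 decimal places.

Two-product formula at 106 µm:
Fd + Rd = Ru + Fo ⇒ R/F = (o−d)/(d−u)
r = (72.5 − 46.3)/(46.3 − 40.2) = 26.2/6.1 = 4.2951
CL = 100·r = 429.51 %

CL = 429.51 %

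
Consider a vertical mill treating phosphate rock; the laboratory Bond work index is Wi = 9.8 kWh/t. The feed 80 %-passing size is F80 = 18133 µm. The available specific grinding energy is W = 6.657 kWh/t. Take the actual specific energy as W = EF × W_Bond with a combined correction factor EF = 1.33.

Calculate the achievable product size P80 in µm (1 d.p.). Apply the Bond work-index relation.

P80 = 292.2 µm

W = 10 Wi / √P80 − 10 Wi / √F80
W_Bond = W / EF = 6.657 / 1.33 = 5.0053 kWh/t
⇒ 1/√P80 = W_Bond/(10 Wi) + 1/√F80
  = 5.0053/(10·9.8) + 1/√18133 = 0.051074 + 0.007426 = 0.058500
P80 = (1/0.058500)² = 17.0939² = 292.20 µm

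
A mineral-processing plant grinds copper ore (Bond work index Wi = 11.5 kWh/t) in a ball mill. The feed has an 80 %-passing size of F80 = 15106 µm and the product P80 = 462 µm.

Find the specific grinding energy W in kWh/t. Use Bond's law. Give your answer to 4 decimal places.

Bond:  W = 10 Wi (1/√P − 1/√F)
1/√462 = 0.046524;  1/√15106 = 0.008136
W = 10·11.5·(0.046524 − 0.008136) = 4.4146 kWh/t

W = 4.4146 kWh/t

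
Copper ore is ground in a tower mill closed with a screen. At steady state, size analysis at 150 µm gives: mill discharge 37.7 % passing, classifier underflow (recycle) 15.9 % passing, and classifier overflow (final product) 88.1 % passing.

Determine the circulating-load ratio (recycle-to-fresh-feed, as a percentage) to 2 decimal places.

Two-product formula at 150 µm:
(1+r)d = ru + o → r = (o−d)/(d−u)
r = (88.1 − 37.7)/(37.7 − 15.9) = 50.4/21.8 = 2.3119
CL = 100·r = 231.19 %

CL = 231.19 %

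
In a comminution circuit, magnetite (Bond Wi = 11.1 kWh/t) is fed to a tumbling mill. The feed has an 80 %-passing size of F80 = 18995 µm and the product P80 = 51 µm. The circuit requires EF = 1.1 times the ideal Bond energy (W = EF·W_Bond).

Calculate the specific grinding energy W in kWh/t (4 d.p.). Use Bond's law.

W = 16.2115 kWh/t

W = 10 Wi (1/√P80 − 1/√F80)  [Bond]
1/√51 = 0.140028;  1/√18995 = 0.007256
W = 10·11.1·(0.140028 − 0.007256) = 14.7377 kWh/t
W_actual = 1.1 × 14.7377 = 16.2115 kWh/t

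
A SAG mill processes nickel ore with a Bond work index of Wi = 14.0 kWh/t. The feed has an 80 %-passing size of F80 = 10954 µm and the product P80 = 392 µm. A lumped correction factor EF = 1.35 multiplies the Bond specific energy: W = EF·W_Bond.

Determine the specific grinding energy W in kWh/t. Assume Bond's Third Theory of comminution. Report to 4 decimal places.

W = 7.7401 kWh/t

W = 10 Wi (1/√P80 − 1/√F80)  [Bond]
1/√392 = 0.050508;  1/√10954 = 0.009555
W = 10·14.0·(0.050508 − 0.009555) = 5.7334 kWh/t
Apply correction: 5.7334 × 1.35 = 7.7401 kWh/t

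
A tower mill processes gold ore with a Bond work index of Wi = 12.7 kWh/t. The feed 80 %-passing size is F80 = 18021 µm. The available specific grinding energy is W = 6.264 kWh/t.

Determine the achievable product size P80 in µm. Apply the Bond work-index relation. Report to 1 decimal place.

W = 10·Wi·[P80^(−½) − F80^(−½)]
⇒ 1/√P80 = W/(10·Wi) + 1/√F80
  = 6.2640/(10·12.7) + 1/√18021 = 0.049323 + 0.007449 = 0.056772
P80 = (1/0.056772)² = 17.6143² = 310.26 µm

P80 = 310.3 µm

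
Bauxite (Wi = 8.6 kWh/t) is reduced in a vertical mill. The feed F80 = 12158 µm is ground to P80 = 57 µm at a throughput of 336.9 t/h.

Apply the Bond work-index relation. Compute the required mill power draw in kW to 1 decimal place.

P = 3574.9 kW

W = 10·Wi·[P80^(−½) − F80^(−½)]
W = 10·8.6·(1/√57 − 1/√12158) = 10·8.6·(0.123384) = 10.6110 kWh/t
Mill draw = 10.6110 × 336.9 = 3574.9 kW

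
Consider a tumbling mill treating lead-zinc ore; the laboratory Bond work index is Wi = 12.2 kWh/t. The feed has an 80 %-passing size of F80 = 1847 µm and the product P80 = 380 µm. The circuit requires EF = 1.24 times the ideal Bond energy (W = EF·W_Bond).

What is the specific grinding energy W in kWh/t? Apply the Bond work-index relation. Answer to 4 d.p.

Bond:  W = 10 Wi (1/√P − 1/√F)
1/√380 = 0.051299;  1/√1847 = 0.023268
W = 10·12.2·(0.051299 − 0.023268) = 3.4197 kWh/t
Corrected W = EF·W_Bond = 1.24·3.4197 = 4.2405 kWh/t

W = 4.2405 kWh/t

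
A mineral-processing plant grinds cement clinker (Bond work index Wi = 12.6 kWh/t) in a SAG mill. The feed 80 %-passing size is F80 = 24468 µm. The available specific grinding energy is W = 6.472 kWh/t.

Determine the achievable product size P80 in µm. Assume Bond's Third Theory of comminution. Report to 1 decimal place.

P80 = 299.8 µm

W = 10·Wi·[P80^(−½) − F80^(−½)]
1/√P80 = 1/√F80 + W/(10·Wi)
  = 6.4720/(10·12.6) + 1/√24468 = 0.051365 + 0.006393 = 0.057758
P80 = (1/0.057758)² = 17.3136² = 299.76 µm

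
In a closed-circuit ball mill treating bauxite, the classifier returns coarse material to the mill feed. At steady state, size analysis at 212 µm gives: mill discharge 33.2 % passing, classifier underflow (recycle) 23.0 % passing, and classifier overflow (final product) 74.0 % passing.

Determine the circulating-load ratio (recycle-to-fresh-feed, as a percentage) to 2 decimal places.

CL = 400.00 %

Let r = R/F. Size balance at 212 µm:
r = (o − d)/(d − u)
r = (74.0 − 33.2)/(33.2 − 23.0) = 40.8/10.2 = 4.0000
CL = 100·r = 400.00 %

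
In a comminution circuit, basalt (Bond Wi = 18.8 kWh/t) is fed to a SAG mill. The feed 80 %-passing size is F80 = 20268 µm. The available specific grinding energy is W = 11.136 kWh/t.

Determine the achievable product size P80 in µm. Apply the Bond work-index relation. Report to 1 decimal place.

W = 10·Wi·[P80^(−½) − F80^(−½)]
⇒ 1/√P80 = W/(10·Wi) + 1/√F80
  = 11.1360/(10·18.8) + 1/√20268 = 0.059234 + 0.007024 = 0.066258
P80 = (1/0.066258)² = 15.0925² = 227.78 µm

P80 = 227.8 µm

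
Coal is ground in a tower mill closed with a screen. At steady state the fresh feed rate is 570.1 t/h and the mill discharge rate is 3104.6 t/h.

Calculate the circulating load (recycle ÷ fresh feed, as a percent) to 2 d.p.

Mill node: discharge = fresh + recycle.
R = M − F = 3104.6 − 570.1 = 2534.5 t/h
CL = 100·R/F = 100·2534.5/570.1 = 444.57 %

CL = 444.57 %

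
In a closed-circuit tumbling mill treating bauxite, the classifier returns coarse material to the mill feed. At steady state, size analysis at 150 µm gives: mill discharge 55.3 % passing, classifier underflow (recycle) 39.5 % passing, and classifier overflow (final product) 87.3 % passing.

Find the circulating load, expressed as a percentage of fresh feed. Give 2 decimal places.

CL = 202.53 %

Mass balance on the −150 µm fraction:
(1+r)d = ru + o → r = (o−d)/(d−u)
r = (87.3 − 55.3)/(55.3 − 39.5) = 32.0/15.8 = 2.0253
CL = 100·r = 202.53 %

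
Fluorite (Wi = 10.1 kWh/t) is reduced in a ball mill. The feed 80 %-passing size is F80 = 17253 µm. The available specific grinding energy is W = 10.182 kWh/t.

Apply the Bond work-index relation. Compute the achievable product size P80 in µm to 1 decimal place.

Bond:  W = 10 Wi (1/√P − 1/√F)
P80^-0.5 = F80^-0.5 + W/(10 Wi)
  = 10.1820/(10·10.1) + 1/√17253 = 0.100812 + 0.007613 = 0.108425
P80 = (1/0.108425)² = 9.2230² = 85.06 µm

P80 = 85.1 µm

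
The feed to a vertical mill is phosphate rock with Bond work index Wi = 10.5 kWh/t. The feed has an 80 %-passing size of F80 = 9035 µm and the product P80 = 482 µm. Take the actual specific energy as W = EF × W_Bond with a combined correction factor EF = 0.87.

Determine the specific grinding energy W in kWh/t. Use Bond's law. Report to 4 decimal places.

W = 10 Wi (1/√P80 − 1/√F80)  [Bond]
1/√482 = 0.045549;  1/√9035 = 0.010520
W = 10·10.5·(0.045549 − 0.010520) = 3.6780 kWh/t
Apply correction: 3.6780 × 0.87 = 3.1998 kWh/t

W = 3.1998 kWh/t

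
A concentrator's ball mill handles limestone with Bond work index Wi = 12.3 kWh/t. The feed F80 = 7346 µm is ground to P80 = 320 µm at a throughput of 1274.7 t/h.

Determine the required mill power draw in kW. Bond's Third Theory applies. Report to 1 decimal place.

Bond:  W = 10 Wi (1/√P − 1/√F)
W = 10·12.3·(1/√320 − 1/√7346) = 10·12.3·(0.044234) = 5.4408 kWh/t
Power = W × throughput = 5.4408 kWh/t × 1274.7 t/h = 6935.4 kW

P = 6935.4 kW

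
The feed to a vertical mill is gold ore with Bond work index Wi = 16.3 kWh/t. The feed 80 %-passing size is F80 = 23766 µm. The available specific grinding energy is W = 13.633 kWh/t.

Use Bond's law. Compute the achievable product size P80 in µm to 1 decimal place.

P80 = 123.1 µm

W = 10·Wi·[P80^(−½) − F80^(−½)]
1/√P80 = 1/√F80 + W/(10·Wi)
  = 13.6330/(10·16.3) + 1/√23766 = 0.083638 + 0.006487 = 0.090125
P80 = (1/0.090125)² = 11.0957² = 123.12 µm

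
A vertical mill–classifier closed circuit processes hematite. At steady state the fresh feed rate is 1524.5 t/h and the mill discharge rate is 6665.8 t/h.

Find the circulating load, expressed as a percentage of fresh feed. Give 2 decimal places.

M = F + R at steady state, so:
R = M − F = 6665.8 − 1524.5 = 5141.3 t/h
CL = 100·R/F = 100·5141.3/1524.5 = 337.24 %

CL = 337.24 %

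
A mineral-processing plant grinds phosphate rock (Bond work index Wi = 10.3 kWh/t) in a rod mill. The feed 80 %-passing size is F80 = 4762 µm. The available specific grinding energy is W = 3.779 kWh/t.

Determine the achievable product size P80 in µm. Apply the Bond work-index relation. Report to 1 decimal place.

W = 10·Wi·(P80^(-½) − F80^(-½))
P80^-0.5 = F80^-0.5 + W/(10 Wi)
  = 3.7790/(10·10.3) + 1/√4762 = 0.036689 + 0.014491 = 0.051181
P80 = (1/0.051181)² = 19.5387² = 381.76 µm

P80 = 381.8 µm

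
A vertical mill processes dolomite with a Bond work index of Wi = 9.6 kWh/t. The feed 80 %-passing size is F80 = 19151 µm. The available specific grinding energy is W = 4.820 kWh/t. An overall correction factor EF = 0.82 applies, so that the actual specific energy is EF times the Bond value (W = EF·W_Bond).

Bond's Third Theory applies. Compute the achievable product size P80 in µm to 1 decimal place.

W = 10 Wi (1/√P80 − 1/√F80)  [Bond]
W_Bond = W / EF = 4.820 / 0.82 = 5.8780 kWh/t
P80^-0.5 = F80^-0.5 + W_Bond/(10 Wi)
  = 5.8780/(10·9.6) + 1/√19151 = 0.061230 + 0.007226 = 0.068456
P80 = (1/0.068456)² = 14.6080² = 213.39 µm

P80 = 213.4 µm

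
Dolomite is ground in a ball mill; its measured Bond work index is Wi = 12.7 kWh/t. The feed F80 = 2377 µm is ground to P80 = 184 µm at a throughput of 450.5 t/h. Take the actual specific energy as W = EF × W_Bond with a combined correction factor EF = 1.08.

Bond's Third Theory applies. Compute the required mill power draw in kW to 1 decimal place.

W = 10 Wi (1/√P80 − 1/√F80)  [Bond]
W = 10·12.7·(1/√184 − 1/√2377) = 10·12.7·(0.053210) = 6.7577 kWh/t
Corrected W = EF·W_Bond = 1.08·6.7577 = 7.2983 kWh/t
P_mill = W·ṁ = 7.2983·450.5 = 3287.9 kW

P = 3287.9 kW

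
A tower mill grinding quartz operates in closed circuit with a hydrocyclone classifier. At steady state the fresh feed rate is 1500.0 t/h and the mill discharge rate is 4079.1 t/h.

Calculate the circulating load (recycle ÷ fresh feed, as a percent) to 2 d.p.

Steady state: M = F + R.
R = M − F = 4079.1 − 1500.0 = 2579.1 t/h
CL = 100·R/F = 100·2579.1/1500.0 = 171.94 %

CL = 171.94 %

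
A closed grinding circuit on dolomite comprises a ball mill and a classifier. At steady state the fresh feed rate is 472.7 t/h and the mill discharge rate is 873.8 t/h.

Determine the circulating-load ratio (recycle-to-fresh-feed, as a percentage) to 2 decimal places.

Discharge = new feed + return, hence
R = M − F = 873.8 − 472.7 = 401.1 t/h
CL = 100·R/F = 100·401.1/472.7 = 84.85 %

CL = 84.85 %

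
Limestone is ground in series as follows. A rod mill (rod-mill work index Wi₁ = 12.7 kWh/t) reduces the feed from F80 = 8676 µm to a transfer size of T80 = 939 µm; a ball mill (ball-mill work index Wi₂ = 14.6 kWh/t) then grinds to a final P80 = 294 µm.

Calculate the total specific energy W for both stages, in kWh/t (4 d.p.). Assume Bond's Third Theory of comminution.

Bond:  W = 10 Wi (1/√P − 1/√F)
Stage 1 (8676→939 µm, Wi₁=12.7): W₁ = 10·12.7·(0.032634 − 0.010736) = 2.7810 kWh/t
Stage 2 (939→294 µm, Wi₂=14.6): W₂ = 10·14.6·(0.058321 − 0.032634) = 3.7504 kWh/t
W = W₁ + W₂ = 2.7810 + 3.7504 = 6.5314 kWh/t

W = 6.5314 kWh/t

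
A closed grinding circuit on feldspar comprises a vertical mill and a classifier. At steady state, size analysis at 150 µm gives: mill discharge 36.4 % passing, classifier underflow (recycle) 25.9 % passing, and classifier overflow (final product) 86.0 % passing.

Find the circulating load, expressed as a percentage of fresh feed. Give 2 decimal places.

CL = 472.38 %

Two-product formula at 150 µm:
r = (o − d)/(d − u)
r = (86.0 − 36.4)/(36.4 − 25.9) = 49.6/10.5 = 4.7238
CL = 100·r = 472.38 %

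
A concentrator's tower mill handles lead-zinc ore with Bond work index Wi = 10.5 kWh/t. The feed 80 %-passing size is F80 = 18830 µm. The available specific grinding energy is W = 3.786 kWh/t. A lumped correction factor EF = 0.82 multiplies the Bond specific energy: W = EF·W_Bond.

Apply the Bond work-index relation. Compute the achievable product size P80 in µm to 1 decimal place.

P80 = 380.6 µm

W = 10 Wi (1/√P80 − 1/√F80)  [Bond]
W_Bond = W / EF = 3.786 / 0.82 = 4.6171 kWh/t
1/√P80 = 1/√F80 + W_Bond/(10·Wi)
  = 4.6171/(10·10.5) + 1/√18830 = 0.043972 + 0.007287 = 0.051260
P80 = (1/0.051260)² = 19.5086² = 380.58 µm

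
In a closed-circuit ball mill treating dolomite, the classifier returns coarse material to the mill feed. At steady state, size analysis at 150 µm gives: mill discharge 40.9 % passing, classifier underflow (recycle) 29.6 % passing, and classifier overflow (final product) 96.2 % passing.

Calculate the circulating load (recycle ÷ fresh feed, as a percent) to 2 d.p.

CL = 489.38 %

Let r = R/F. Size balance at 150 µm:
(1+r)·d = r·u + o ⇒ r = (o−d)/(d−u)
r = (96.2 − 40.9)/(40.9 − 29.6) = 55.3/11.3 = 4.8938
CL = 100·r = 489.38 %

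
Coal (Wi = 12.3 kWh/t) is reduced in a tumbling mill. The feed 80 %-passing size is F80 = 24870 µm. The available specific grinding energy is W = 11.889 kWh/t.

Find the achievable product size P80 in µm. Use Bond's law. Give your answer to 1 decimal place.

W = 10·Wi·[P80^(−½) − F80^(−½)]
1/√P80 = 1/√F80 + W/(10·Wi)
  = 11.8890/(10·12.3) + 1/√24870 = 0.096659 + 0.006341 = 0.103000
P80 = (1/0.103000)² = 9.7088² = 94.26 µm

P80 = 94.3 µm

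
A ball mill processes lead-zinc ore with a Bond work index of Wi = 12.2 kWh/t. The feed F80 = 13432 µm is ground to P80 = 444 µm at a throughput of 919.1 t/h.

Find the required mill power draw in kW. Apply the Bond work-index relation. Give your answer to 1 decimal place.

W = 10·Wi·(P80^(-½) − F80^(-½))
W = 10·12.2·(1/√444 − 1/√13432) = 10·12.2·(0.038830) = 4.7372 kWh/t
P = W·T = 4.7372·919.1 = 4354.0 kW

P = 4354.0 kW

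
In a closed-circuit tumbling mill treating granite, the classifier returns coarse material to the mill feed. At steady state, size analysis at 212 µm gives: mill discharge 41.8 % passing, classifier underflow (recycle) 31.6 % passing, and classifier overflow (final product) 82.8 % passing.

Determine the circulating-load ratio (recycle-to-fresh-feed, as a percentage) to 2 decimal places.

CL = 401.96 %

Mass balance on the −212 µm fraction:
(1+r)d = ru + o → r = (o−d)/(d−u)
r = (82.8 − 41.8)/(41.8 − 31.6) = 41.0/10.2 = 4.0196
CL = 100·r = 401.96 %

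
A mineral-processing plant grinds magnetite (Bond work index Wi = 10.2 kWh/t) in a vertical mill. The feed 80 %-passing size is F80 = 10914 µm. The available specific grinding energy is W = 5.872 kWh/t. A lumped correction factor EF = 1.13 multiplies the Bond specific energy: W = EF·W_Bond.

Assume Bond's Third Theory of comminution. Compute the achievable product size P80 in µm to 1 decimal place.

P80 = 273.0 µm

W = 10·Wi·(P80^(-½) − F80^(-½))
W_Bond = W / EF = 5.872 / 1.13 = 5.1965 kWh/t
P80^-0.5 = F80^-0.5 + W_Bond/(10 Wi)
  = 5.1965/(10·10.2) + 1/√10914 = 0.050946 + 0.009572 = 0.060518
P80 = (1/0.060518)² = 16.5241² = 273.04 µm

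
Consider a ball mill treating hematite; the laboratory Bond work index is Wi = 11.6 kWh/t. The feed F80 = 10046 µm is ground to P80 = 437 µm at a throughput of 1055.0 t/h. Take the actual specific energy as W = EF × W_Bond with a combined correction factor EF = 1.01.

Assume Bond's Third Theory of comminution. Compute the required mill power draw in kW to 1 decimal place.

P = 4679.6 kW

W = 10 Wi (P80^-0.5 − F80^-0.5)
W = 10·11.6·(1/√437 − 1/√10046) = 10·11.6·(0.037859) = 4.3917 kWh/t
Corrected W = EF·W_Bond = 1.01·4.3917 = 4.4356 kWh/t
P = W·T = 4.4356·1055.0 = 4679.6 kW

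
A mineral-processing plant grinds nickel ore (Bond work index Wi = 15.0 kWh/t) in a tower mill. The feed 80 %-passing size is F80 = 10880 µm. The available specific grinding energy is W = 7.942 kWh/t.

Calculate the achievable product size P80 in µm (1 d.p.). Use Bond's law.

P80 = 255.7 µm

W = 10·Wi·[P80^(−½) − F80^(−½)]
⇒ 1/√P80 = W/(10 Wi) + 1/√F80
  = 7.9420/(10·15.0) + 1/√10880 = 0.052947 + 0.009587 = 0.062534
P80 = (1/0.062534)² = 15.9914² = 255.72 µm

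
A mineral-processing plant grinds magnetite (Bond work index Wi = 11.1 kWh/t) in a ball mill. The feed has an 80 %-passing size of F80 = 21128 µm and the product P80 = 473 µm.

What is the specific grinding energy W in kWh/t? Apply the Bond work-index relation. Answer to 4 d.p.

W = 10 Wi / √P80 − 10 Wi / √F80
1/√473 = 0.045980;  1/√21128 = 0.006880
W = 10·11.1·(0.045980 − 0.006880) = 4.3401 kWh/t

W = 4.3401 kWh/t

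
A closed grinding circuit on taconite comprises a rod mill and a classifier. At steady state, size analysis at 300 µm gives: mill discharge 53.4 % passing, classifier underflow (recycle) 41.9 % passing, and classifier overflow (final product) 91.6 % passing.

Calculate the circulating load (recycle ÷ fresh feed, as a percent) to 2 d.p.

CL = 332.17 %

Let r = R/F. Size balance at 300 µm:
r = (o − d)/(d − u)
r = (91.6 − 53.4)/(53.4 − 41.9) = 38.2/11.5 = 3.3217
CL = 100·r = 332.17 %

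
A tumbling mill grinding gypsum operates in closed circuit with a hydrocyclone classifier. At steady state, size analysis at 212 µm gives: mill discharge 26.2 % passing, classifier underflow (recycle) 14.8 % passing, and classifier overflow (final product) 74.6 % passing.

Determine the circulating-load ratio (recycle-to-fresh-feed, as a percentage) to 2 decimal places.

Let r = R/F. Size balance at 212 µm:
Fd + Rd = Ru + Fo ⇒ R/F = (o−d)/(d−u)
r = (74.6 − 26.2)/(26.2 − 14.8) = 48.4/11.4 = 4.2456
CL = 100·r = 424.56 %

CL = 424.56 %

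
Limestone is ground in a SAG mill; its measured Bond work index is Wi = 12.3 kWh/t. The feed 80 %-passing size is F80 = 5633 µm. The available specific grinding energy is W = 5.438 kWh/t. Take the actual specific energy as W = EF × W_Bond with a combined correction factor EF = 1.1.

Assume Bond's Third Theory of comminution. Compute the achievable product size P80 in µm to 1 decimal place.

W = 10·Wi·(P80^(-½) − F80^(-½))
W_Bond = W / EF = 5.438 / 1.1 = 4.9436 kWh/t
1/√P80 = 1/√F80 + W_Bond/(10·Wi)
  = 4.9436/(10·12.3) + 1/√5633 = 0.040192 + 0.013324 = 0.053516
P80 = (1/0.053516)² = 18.6860² = 349.17 µm

P80 = 349.2 µm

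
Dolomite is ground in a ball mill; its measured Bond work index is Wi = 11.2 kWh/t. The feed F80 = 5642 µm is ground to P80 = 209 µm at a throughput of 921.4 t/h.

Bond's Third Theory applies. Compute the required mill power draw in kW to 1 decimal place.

W_Bond = 10·Wi·(1/√P₈₀ − 1/√F₈₀)
W = 10·11.2·(1/√209 − 1/√5642) = 10·11.2·(0.055858) = 6.2561 kWh/t
Power = W × throughput = 6.2561 kWh/t × 921.4 t/h = 5764.4 kW

P = 5764.4 kW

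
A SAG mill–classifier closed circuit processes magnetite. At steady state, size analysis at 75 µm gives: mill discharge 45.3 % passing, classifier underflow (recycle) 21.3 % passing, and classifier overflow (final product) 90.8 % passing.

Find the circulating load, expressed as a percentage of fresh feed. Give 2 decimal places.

CL = 189.58 %

Mass balance on the −75 µm fraction:
(1+r)·d = r·u + o ⇒ r = (o−d)/(d−u)
r = (90.8 − 45.3)/(45.3 − 21.3) = 45.5/24.0 = 1.8958
CL = 100·r = 189.58 %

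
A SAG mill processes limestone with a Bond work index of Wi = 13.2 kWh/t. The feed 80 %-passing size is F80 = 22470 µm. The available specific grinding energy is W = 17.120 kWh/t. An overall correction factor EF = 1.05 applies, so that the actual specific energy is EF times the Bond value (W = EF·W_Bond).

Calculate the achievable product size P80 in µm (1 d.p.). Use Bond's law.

P80 = 59.0 µm

W = 10 Wi (P80^-0.5 − F80^-0.5)
W_Bond = W / EF = 17.120 / 1.05 = 16.3048 kWh/t
P80^(−½) = W_Bond/(10 Wi) + F80^(−½)
  = 16.3048/(10·13.2) + 1/√22470 = 0.123521 + 0.006671 = 0.130192
P80 = (1/0.130192)² = 7.6810² = 59.00 µm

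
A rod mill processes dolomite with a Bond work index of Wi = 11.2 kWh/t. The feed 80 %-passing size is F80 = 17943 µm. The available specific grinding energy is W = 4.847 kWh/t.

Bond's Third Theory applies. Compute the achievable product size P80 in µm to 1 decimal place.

P80 = 388.4 µm

W = 10 Wi / √P80 − 10 Wi / √F80
⇒ 1/√P80 = W/(10 Wi) + 1/√F80
  = 4.8470/(10·11.2) + 1/√17943 = 0.043277 + 0.007465 = 0.050742
P80 = (1/0.050742)² = 19.7075² = 388.38 µm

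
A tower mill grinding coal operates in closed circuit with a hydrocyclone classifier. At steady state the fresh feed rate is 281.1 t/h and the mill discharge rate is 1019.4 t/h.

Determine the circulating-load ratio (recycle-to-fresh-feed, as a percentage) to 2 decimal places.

Discharge = new feed + return, hence
R = M − F = 1019.4 − 281.1 = 738.3 t/h
CL = 100·R/F = 100·738.3/281.1 = 262.65 %

CL = 262.65 %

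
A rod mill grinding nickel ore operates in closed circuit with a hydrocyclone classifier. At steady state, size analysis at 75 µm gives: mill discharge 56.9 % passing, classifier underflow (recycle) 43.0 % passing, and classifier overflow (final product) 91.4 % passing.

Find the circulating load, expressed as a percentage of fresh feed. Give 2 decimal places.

CL = 248.20 %

Two-product formula at 75 µm:
r = (o − d)/(d − u)
r = (91.4 − 56.9)/(56.9 − 43.0) = 34.5/13.9 = 2.4820
CL = 100·r = 248.20 %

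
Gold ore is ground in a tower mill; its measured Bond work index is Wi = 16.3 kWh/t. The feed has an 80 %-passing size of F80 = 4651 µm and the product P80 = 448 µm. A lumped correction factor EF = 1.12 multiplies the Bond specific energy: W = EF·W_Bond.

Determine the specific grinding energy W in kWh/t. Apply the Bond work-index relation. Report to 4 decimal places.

W = 10·Wi·[P80^(−½) − F80^(−½)]
1/√448 = 0.047246;  1/√4651 = 0.014663
W = 10·16.3·(0.047246 − 0.014663) = 5.3109 kWh/t
Corrected W = EF·W_Bond = 1.12·5.3109 = 5.9482 kWh/t

W = 5.9482 kWh/t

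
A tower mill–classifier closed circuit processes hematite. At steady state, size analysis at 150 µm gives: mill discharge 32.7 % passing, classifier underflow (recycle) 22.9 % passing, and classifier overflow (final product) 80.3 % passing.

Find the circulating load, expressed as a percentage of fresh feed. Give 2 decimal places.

Balance %-passing 150 µm (r = R/F):
Fd + Rd = Ru + Fo ⇒ R/F = (o−d)/(d−u)
r = (80.3 − 32.7)/(32.7 − 22.9) = 47.6/9.8 = 4.8571
CL = 100·r = 485.71 %

CL = 485.71 %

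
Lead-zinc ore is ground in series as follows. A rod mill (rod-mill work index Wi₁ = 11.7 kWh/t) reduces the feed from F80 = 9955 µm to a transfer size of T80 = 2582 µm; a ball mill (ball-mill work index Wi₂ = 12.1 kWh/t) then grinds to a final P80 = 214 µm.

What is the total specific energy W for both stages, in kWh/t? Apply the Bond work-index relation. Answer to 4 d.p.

W = 7.0200 kWh/t

W = 10 Wi (1/√P80 − 1/√F80)  [Bond]
Stage 1 (9955→2582 µm, Wi₁=11.7): W₁ = 10·11.7·(0.019680 − 0.010023) = 1.1299 kWh/t
Stage 2 (2582→214 µm, Wi₂=12.1): W₂ = 10·12.1·(0.068359 − 0.019680) = 5.8901 kWh/t
W = W₁ + W₂ = 1.1299 + 5.8901 = 7.0200 kWh/t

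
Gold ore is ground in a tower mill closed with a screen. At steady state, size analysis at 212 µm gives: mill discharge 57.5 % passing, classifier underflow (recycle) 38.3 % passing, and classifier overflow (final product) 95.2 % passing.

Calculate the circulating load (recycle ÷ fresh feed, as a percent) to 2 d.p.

Mass balance on the −212 µm fraction:
d + r·d = r·u + o → r(d−u) = o−d
r = (95.2 − 57.5)/(57.5 − 38.3) = 37.7/19.2 = 1.9635
CL = 100·r = 196.35 %

CL = 196.35 %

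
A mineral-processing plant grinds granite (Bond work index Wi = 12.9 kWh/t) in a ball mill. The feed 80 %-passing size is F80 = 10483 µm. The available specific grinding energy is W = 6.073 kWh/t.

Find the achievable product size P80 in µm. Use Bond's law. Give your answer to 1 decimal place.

P80 = 309.5 µm

W = 10 Wi (P80^-0.5 − F80^-0.5)
⇒ 1/√P80 = W/(10 Wi) + 1/√F80
  = 6.0730/(10·12.9) + 1/√10483 = 0.047078 + 0.009767 = 0.056844
P80 = (1/0.056844)² = 17.5919² = 309.47 µm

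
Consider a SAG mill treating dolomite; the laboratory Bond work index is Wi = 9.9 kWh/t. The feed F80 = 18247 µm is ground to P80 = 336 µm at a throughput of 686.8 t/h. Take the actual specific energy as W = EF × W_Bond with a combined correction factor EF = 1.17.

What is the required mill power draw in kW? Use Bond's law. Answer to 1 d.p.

P = 3751.0 kW

W = 10·Wi·[P80^(−½) − F80^(−½)]
W = 10·9.9·(1/√336 − 1/√18247) = 10·9.9·(0.047152) = 4.6680 kWh/t
Corrected W = EF·W_Bond = 1.17·4.6680 = 5.4616 kWh/t
P_mill = W·ṁ = 5.4616·686.8 = 3751.0 kW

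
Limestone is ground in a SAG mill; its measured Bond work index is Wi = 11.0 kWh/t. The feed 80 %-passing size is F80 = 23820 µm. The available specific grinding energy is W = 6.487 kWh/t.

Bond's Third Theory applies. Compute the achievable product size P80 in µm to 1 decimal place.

P80 = 233.4 µm

W = 10 Wi (1/√P80 − 1/√F80)  [Bond]
⇒ 1/√P80 = W/(10·Wi) + 1/√F80
  = 6.4870/(10·11.0) + 1/√23820 = 0.058973 + 0.006479 = 0.065452
P80 = (1/0.065452)² = 15.2784² = 233.43 µm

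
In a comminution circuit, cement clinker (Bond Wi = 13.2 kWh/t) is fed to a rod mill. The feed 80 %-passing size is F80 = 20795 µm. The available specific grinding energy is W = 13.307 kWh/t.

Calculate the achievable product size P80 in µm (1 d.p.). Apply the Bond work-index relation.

W = 10 Wi (1/√P80 − 1/√F80)  [Bond]
1/√P80 = 1/√F80 + W/(10·Wi)
  = 13.3070/(10·13.2) + 1/√20795 = 0.100811 + 0.006935 = 0.107745
P80 = (1/0.107745)² = 9.2812² = 86.14 µm

P80 = 86.1 µm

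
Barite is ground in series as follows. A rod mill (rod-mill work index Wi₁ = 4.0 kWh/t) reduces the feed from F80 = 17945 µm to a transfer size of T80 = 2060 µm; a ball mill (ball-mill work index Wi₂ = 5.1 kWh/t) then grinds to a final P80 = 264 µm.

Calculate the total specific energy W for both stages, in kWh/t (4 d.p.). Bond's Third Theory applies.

W = 10 Wi (1/√P80 − 1/√F80)  [Bond]
Stage 1 (17945→2060 µm, Wi₁=4.0): W₁ = 10·4.0·(0.022033 − 0.007465) = 0.5827 kWh/t
Stage 2 (2060→264 µm, Wi₂=5.1): W₂ = 10·5.1·(0.061546 − 0.022033) = 2.0152 kWh/t
W = W₁ + W₂ = 0.5827 + 2.0152 = 2.5979 kWh/t

W = 2.5979 kWh/t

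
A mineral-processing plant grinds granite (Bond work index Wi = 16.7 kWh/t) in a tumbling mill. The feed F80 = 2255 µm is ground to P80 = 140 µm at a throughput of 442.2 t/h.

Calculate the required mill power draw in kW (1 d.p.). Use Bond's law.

W = 10·Wi·[P80^(−½) − F80^(−½)]
W = 10·16.7·(1/√140 − 1/√2255) = 10·16.7·(0.063457) = 10.5973 kWh/t
Power = W × throughput = 10.5973 kWh/t × 442.2 t/h = 4686.1 kW

P = 4686.1 kW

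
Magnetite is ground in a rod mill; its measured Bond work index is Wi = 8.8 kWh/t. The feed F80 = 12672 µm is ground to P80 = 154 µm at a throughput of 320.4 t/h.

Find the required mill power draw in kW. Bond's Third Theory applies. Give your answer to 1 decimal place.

P = 2021.6 kW

W = 10 Wi (P80^-0.5 − F80^-0.5)
W = 10·8.8·(1/√154 − 1/√12672) = 10·8.8·(0.071699) = 6.3095 kWh/t
P = W·T = 6.3095·320.4 = 2021.6 kW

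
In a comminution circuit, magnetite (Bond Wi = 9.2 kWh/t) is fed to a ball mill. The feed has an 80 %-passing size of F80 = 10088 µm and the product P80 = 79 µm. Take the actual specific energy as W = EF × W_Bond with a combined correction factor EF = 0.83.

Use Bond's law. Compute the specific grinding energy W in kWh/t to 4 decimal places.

W = 7.8309 kWh/t

W = 10 Wi / √P80 − 10 Wi / √F80
1/√79 = 0.112509;  1/√10088 = 0.009956
W = 10·9.2·(0.112509 − 0.009956) = 9.4348 kWh/t
With EF = 0.83: W = 9.4348·0.83 = 7.8309 kWh/t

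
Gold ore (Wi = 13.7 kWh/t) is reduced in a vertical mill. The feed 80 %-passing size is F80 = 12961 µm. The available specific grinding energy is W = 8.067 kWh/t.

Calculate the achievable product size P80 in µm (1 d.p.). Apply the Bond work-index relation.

W = 10·Wi·[P80^(−½) − F80^(−½)]
P80^-0.5 = F80^-0.5 + W/(10 Wi)
  = 8.0670/(10·13.7) + 1/√12961 = 0.058883 + 0.008784 = 0.067667
P80 = (1/0.067667)² = 14.7783² = 218.40 µm

P80 = 218.4 µm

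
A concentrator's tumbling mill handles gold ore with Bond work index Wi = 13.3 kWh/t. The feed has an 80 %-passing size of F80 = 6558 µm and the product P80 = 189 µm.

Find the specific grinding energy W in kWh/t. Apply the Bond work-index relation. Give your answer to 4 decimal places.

W_Bond = 10·Wi·(1/√P₈₀ − 1/√F₈₀)
1/√189 = 0.072739;  1/√6558 = 0.012349
W = 10·13.3·(0.072739 − 0.012349) = 8.0320 kWh/t

W = 8.0320 kWh/t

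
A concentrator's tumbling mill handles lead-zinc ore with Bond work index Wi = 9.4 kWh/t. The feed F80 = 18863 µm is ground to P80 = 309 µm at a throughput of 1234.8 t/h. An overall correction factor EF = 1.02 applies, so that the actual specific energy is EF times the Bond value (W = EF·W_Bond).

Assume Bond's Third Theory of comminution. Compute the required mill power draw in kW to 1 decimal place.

W_Bond = 10·Wi·(1/√P₈₀ − 1/√F₈₀)
W = 10·9.4·(1/√309 − 1/√18863) = 10·9.4·(0.049607) = 4.6631 kWh/t
With EF = 1.02: W = 4.6631·1.02 = 4.7563 kWh/t
P_mill = W·ṁ = 4.7563·1234.8 = 5873.1 kW

P = 5873.1 kW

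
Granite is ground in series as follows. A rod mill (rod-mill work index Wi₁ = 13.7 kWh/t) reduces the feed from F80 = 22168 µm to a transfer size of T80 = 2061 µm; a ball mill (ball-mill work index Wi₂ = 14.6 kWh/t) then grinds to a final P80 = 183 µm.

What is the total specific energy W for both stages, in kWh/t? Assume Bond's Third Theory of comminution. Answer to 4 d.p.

W = 9.6742 kWh/t

Bond: W = 10·Wi·(1/√P80 − 1/√F80)
Stage 1 (22168→2061 µm, Wi₁=13.7): W₁ = 10·13.7·(0.022027 − 0.006716) = 2.0976 kWh/t
Stage 2 (2061→183 µm, Wi₂=14.6): W₂ = 10·14.6·(0.073922 − 0.022027) = 7.5766 kWh/t
W = W₁ + W₂ = 2.0976 + 7.5766 = 9.6742 kWh/t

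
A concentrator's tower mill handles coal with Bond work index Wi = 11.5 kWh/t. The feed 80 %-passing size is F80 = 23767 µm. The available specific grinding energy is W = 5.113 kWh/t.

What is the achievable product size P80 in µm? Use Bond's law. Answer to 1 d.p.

P80 = 385.3 µm

W = 10 Wi (1/√P80 − 1/√F80)  [Bond]
P80^(−½) = W/(10 Wi) + F80^(−½)
  = 5.1130/(10·11.5) + 1/√23767 = 0.044461 + 0.006487 = 0.050947
P80 = (1/0.050947)² = 19.6281² = 385.26 µm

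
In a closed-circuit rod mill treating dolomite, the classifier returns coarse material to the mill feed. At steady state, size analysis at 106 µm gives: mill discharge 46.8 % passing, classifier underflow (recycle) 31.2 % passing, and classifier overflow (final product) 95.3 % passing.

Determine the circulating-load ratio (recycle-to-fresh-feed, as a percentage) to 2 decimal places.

Balance %-passing 106 µm (r = R/F):
(1+r)d = ru + o → r = (o−d)/(d−u)
r = (95.3 − 46.8)/(46.8 − 31.2) = 48.5/15.6 = 3.1090
CL = 100·r = 310.90 %

CL = 310.90 %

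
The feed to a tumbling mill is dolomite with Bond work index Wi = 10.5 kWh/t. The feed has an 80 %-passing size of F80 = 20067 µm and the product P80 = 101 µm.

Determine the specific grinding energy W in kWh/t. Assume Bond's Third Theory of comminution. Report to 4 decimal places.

Bond:  W = 10 Wi (1/√P − 1/√F)
1/√101 = 0.099504;  1/√20067 = 0.007059
W = 10·10.5·(0.099504 − 0.007059) = 9.7067 kWh/t

W = 9.7067 kWh/t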